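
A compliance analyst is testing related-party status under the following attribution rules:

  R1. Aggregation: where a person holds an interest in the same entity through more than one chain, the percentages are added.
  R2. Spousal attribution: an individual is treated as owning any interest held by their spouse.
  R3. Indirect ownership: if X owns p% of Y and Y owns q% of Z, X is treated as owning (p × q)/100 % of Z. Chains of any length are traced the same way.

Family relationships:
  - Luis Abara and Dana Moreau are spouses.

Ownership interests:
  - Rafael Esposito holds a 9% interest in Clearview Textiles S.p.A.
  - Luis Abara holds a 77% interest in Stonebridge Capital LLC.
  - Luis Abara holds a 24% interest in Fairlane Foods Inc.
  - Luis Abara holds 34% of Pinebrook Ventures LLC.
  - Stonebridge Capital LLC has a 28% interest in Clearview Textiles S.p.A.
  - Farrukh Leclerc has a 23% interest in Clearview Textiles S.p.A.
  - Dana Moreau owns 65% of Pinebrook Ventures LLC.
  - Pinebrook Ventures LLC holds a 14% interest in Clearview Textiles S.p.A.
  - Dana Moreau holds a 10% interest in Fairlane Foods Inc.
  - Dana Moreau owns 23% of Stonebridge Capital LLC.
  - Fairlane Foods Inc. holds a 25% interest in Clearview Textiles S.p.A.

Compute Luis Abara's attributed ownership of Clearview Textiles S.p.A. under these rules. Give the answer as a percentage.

By spousal attribution (R2), Luis Abara is treated as also owning Dana Moreau's interest in Stonebridge Capital LLC, giving 77% + 23% = 100%.
By spousal attribution (R2), Luis Abara is treated as also owning Dana Moreau's interest in Fairlane Foods Inc, giving 24% + 10% = 34%.
By spousal attribution (R2), Luis Abara is treated as also owning Dana Moreau's interest in Pinebrook Ventures LLC, giving 34% + 65% = 99%.
Chain via Stonebridge Capital LLC (R3): 100% × 28% = 28% of Clearview Textiles S.p.A.
Chain via Fairlane Foods Inc. (R3): 34% × 25% = 8.5% of Clearview Textiles S.p.A.
Chain via Pinebrook Ventures LLC (R3): 99% × 14% = 13.86% of Clearview Textiles S.p.A.
Aggregating (R1): 28% + 8.5% + 13.86% = 50.36%.

50.36%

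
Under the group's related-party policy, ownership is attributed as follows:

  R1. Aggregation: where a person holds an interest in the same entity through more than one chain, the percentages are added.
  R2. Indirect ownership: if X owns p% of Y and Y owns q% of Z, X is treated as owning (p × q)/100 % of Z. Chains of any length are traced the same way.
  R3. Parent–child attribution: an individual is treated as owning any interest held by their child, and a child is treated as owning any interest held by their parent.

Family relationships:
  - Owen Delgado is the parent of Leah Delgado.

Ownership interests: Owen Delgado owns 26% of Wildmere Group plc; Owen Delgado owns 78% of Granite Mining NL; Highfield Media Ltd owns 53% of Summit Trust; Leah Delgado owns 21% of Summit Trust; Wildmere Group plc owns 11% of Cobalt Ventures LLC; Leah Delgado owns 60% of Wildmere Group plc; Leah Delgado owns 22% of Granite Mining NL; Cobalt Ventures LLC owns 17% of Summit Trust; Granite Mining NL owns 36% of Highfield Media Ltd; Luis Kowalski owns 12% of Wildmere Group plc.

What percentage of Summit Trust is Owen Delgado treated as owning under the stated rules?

By parent–child attribution (R3), Owen Delgado is treated as also owning Leah Delgado's interest in Wildmere Group plc, giving 26% + 60% = 86%.
By parent–child attribution (R3), Owen Delgado is treated as also owning Leah Delgado's interest in Granite Mining NL, giving 78% + 22% = 100%.
By parent–child attribution (R3), Owen Delgado is treated as owning Leah Delgado's 21% interest in Summit Trust.
Chain via Wildmere Group plc → Cobalt Ventures LLC (R2): 86% × 11% × 17% = 1.6082% of Summit Trust.
Chain via Granite Mining NL → Highfield Media Ltd (R2): 100% × 36% × 53% = 19.08% of Summit Trust.
Direct interest in Summit Trust: 21%.
Aggregating (R1): 1.6082% + 19.08% + 21% = 41.6882%.

41.6882%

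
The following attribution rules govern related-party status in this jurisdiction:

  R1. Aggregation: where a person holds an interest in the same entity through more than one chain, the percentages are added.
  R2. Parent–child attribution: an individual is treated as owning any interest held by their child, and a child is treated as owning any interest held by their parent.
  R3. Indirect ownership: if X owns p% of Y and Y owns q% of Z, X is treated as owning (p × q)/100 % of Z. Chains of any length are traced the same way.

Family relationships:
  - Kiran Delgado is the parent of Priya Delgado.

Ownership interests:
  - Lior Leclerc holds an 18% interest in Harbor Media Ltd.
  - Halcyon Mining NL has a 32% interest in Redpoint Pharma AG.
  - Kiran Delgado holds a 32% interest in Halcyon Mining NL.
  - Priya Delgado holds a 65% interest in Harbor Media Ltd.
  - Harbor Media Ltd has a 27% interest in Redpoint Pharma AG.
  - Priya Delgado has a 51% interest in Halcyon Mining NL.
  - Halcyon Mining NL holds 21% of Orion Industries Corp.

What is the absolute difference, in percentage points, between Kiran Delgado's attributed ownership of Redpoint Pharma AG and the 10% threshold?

34.11

By parent–child attribution (R2), Kiran Delgado is treated as also owning Priya Delgado's interest in Halcyon Mining NL, giving 32% + 51% = 83%.
By parent–child attribution (R2), Kiran Delgado is treated as owning Priya Delgado's 65% interest in Harbor Media Ltd.
Chain via Halcyon Mining NL (R3): 83% × 32% = 26.56% of Redpoint Pharma AG.
Chain via Harbor Media Ltd (R3): 65% × 27% = 17.55% of Redpoint Pharma AG.
Aggregating (R1): 26.56% + 17.55% = 44.11%.
44.11% exceeds the 10% threshold by 34.11 percentage points.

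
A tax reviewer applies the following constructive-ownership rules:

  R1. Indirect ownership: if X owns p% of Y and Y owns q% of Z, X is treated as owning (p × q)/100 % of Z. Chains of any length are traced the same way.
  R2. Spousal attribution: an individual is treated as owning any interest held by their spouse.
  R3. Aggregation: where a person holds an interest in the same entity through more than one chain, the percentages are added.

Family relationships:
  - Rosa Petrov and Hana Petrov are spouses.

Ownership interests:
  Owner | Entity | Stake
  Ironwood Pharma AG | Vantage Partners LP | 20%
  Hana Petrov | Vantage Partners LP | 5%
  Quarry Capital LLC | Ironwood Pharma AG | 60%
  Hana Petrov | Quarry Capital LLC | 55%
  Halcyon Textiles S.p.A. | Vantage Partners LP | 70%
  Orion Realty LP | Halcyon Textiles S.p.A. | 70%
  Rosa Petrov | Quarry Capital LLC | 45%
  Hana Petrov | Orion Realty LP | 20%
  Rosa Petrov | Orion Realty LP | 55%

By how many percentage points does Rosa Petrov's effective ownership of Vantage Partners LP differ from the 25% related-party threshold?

28.75

By spousal attribution (R2), Rosa Petrov is treated as also owning Hana Petrov's interest in Quarry Capital LLC, giving 45% + 55% = 100%.
By spousal attribution (R2), Rosa Petrov is treated as also owning Hana Petrov's interest in Orion Realty LP, giving 55% + 20% = 75%.
By spousal attribution (R2), Rosa Petrov is treated as owning Hana Petrov's 5% interest in Vantage Partners LP.
Chain via Quarry Capital LLC → Ironwood Pharma AG (R1): 100% × 60% × 20% = 12% of Vantage Partners LP.
Chain via Orion Realty LP → Halcyon Textiles S.p.A. (R1): 75% × 70% × 70% = 36.75% of Vantage Partners LP.
Direct interest in Vantage Partners LP: 5%.
Aggregating (R3): 12% + 36.75% + 5% = 53.75%.
53.75% exceeds the 25% threshold by 28.75 percentage points.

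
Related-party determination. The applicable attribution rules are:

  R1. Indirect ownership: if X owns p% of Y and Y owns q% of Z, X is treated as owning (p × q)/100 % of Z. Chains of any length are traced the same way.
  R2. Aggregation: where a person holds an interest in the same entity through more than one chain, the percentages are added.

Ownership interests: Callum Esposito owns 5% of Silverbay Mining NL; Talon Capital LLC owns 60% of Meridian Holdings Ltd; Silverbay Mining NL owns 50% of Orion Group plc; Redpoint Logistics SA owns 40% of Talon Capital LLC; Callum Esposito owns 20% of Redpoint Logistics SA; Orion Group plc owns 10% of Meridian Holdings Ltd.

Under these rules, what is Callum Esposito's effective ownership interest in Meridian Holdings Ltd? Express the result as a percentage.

Chain via Redpoint Logistics SA → Talon Capital LLC (R1): 20% × 40% × 60% = 4.8% of Meridian Holdings Ltd.
Chain via Silverbay Mining NL → Orion Group plc (R1): 5% × 50% × 10% = 0.25% of Meridian Holdings Ltd.
Aggregating (R2): 4.8% + 0.25% = 5.05%.

5.05%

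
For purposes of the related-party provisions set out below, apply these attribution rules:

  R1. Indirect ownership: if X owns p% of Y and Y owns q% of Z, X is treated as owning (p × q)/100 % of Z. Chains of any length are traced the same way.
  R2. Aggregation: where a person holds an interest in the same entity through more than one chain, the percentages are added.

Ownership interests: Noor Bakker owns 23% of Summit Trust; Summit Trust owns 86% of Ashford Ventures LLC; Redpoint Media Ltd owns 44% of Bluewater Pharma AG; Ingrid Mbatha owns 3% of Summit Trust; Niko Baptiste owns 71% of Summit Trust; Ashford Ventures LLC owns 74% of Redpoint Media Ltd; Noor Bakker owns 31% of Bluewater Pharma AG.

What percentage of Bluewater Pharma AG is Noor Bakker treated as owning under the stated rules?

37.440368%

Chain via Summit Trust → Ashford Ventures LLC → Redpoint Media Ltd (R1): 23% × 86% × 74% × 44% = 6.440368% of Bluewater Pharma AG.
Direct interest in Bluewater Pharma AG: 31%.
Aggregating (R2): 6.440368% + 31% = 37.440368%.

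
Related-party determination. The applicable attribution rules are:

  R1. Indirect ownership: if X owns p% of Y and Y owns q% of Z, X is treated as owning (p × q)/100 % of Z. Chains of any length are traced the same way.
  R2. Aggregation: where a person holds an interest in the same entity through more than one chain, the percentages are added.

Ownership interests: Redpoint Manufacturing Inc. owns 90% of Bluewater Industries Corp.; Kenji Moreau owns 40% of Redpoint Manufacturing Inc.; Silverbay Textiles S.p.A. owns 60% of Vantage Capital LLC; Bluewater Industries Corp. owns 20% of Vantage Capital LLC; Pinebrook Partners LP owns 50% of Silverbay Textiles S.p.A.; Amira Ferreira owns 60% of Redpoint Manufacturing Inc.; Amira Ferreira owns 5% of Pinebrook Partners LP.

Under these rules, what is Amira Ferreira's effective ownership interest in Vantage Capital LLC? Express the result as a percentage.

Chain via Redpoint Manufacturing Inc. → Bluewater Industries Corp. (R1): 60% × 90% × 20% = 10.8% of Vantage Capital LLC.
Chain via Pinebrook Partners LP → Silverbay Textiles S.p.A. (R1): 5% × 50% × 60% = 1.5% of Vantage Capital LLC.
Aggregating (R2): 10.8% + 1.5% = 12.3%.

12.3%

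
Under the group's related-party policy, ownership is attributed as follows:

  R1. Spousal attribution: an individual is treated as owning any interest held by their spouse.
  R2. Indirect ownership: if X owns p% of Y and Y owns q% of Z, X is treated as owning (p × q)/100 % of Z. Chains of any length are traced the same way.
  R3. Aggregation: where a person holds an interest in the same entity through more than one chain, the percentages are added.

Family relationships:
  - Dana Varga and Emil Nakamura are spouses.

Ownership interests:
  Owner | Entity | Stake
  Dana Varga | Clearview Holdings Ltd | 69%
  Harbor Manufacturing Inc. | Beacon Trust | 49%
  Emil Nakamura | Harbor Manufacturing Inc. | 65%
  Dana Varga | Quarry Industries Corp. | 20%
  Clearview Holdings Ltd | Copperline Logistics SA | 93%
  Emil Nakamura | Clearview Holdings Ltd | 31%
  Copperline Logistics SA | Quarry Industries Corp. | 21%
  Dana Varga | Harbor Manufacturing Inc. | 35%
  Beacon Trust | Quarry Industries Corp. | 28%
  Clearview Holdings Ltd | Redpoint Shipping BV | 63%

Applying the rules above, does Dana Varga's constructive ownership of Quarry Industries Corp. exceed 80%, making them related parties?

No

By spousal attribution (R1), Dana Varga is treated as also owning Emil Nakamura's interest in Clearview Holdings Ltd, giving 69% + 31% = 100%.
By spousal attribution (R1), Dana Varga is treated as also owning Emil Nakamura's interest in Harbor Manufacturing Inc, giving 35% + 65% = 100%.
Chain via Clearview Holdings Ltd → Copperline Logistics SA (R2): 100% × 93% × 21% = 19.53% of Quarry Industries Corp.
Chain via Harbor Manufacturing Inc. → Beacon Trust (R2): 100% × 49% × 28% = 13.72% of Quarry Industries Corp.
Direct interest in Quarry Industries Corp: 20%.
Aggregating (R3): 19.53% + 13.72% + 20% = 53.25%.
53.25% does not exceed the 80% threshold, so Dana is not a related party to Quarry Industries Corp.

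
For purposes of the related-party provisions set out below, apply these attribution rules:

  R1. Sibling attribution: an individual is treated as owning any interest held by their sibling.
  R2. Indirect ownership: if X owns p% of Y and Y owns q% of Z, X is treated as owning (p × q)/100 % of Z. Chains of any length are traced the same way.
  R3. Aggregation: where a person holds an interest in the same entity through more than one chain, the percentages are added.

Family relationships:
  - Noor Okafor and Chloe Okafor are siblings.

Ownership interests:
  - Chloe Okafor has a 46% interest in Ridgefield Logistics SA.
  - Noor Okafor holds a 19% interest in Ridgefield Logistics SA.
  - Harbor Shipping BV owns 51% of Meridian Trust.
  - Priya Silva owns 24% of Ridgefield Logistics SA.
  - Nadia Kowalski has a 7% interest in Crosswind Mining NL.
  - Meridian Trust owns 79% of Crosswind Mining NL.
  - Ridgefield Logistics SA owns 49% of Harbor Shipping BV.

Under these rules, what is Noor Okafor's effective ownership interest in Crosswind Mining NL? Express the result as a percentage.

By sibling attribution (R1), Noor Okafor is treated as also owning Chloe Okafor's interest in Ridgefield Logistics SA, giving 19% + 46% = 65%.
Chain via Ridgefield Logistics SA → Harbor Shipping BV → Meridian Trust (R2): 65% × 49% × 51% × 79% = 12.832365% of Crosswind Mining NL.

12.832365%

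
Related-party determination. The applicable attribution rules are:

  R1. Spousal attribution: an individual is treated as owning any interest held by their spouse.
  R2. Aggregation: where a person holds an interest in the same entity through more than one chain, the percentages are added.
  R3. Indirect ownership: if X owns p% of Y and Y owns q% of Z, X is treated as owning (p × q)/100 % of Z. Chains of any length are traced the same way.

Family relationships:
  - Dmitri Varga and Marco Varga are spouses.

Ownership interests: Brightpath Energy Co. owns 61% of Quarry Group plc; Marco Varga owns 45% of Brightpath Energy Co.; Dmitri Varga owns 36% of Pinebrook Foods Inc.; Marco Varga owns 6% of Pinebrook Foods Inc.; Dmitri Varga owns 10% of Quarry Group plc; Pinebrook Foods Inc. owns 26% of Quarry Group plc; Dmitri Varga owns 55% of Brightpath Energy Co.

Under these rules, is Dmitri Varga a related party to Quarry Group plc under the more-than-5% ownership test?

Yes

By spousal attribution (R1), Dmitri Varga is treated as also owning Marco Varga's interest in Pinebrook Foods Inc, giving 36% + 6% = 42%.
By spousal attribution (R1), Dmitri Varga is treated as also owning Marco Varga's interest in Brightpath Energy Co, giving 55% + 45% = 100%.
Chain via Pinebrook Foods Inc. (R3): 42% × 26% = 10.92% of Quarry Group plc.
Chain via Brightpath Energy Co. (R3): 100% × 61% = 61% of Quarry Group plc.
Direct interest in Quarry Group plc: 10%.
Aggregating (R2): 10.92% + 61% + 10% = 81.92%.
81.92% exceeds the 5% threshold, so Dmitri is a related party to Quarry Group plc.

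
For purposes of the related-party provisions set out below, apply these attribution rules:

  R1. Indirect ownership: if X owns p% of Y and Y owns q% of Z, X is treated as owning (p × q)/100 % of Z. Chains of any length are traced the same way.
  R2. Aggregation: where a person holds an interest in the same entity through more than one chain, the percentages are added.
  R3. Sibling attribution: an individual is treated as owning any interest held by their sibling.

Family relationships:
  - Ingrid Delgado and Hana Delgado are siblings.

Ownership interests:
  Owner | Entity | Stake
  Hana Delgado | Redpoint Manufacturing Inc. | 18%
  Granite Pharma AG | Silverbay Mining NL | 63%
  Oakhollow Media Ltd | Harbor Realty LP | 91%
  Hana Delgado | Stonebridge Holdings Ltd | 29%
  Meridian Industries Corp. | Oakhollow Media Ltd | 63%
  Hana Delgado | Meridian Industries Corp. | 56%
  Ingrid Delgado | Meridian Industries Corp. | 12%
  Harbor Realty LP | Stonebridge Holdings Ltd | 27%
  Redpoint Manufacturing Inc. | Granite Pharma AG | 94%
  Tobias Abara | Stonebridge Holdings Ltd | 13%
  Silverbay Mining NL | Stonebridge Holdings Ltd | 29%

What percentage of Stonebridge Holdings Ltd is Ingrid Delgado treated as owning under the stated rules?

By sibling attribution (R3), Ingrid Delgado is treated as also owning Hana Delgado's interest in Meridian Industries Corp, giving 12% + 56% = 68%.
By sibling attribution (R3), Ingrid Delgado is treated as owning Hana Delgado's 18% interest in Redpoint Manufacturing Inc.
By sibling attribution (R3), Ingrid Delgado is treated as owning Hana Delgado's 29% interest in Stonebridge Holdings Ltd.
Chain via Meridian Industries Corp. → Oakhollow Media Ltd → Harbor Realty LP (R1): 68% × 63% × 91% × 27% = 10.525788% of Stonebridge Holdings Ltd.
Chain via Redpoint Manufacturing Inc. → Granite Pharma AG → Silverbay Mining NL (R1): 18% × 94% × 63% × 29% = 3.091284% of Stonebridge Holdings Ltd.
Direct interest in Stonebridge Holdings Ltd: 29%.
Aggregating (R2): 10.525788% + 3.091284% + 29% = 42.617072%.

42.617072%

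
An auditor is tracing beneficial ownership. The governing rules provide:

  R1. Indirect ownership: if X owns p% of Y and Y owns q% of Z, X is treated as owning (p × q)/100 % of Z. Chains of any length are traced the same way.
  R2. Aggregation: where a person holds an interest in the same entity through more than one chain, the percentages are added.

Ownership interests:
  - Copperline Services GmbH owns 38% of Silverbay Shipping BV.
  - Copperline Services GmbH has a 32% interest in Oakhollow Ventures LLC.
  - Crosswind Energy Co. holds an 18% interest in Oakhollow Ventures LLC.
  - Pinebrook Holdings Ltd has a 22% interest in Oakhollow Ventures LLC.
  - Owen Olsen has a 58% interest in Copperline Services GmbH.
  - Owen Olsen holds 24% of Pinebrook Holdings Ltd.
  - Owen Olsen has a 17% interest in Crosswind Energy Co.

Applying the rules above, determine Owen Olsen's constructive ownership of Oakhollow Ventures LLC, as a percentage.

Chain via Pinebrook Holdings Ltd (R1): 24% × 22% = 5.28% of Oakhollow Ventures LLC.
Chain via Crosswind Energy Co. (R1): 17% × 18% = 3.06% of Oakhollow Ventures LLC.
Chain via Copperline Services GmbH (R1): 58% × 32% = 18.56% of Oakhollow Ventures LLC.
Aggregating (R2): 5.28% + 3.06% + 18.56% = 26.9%.

26.9%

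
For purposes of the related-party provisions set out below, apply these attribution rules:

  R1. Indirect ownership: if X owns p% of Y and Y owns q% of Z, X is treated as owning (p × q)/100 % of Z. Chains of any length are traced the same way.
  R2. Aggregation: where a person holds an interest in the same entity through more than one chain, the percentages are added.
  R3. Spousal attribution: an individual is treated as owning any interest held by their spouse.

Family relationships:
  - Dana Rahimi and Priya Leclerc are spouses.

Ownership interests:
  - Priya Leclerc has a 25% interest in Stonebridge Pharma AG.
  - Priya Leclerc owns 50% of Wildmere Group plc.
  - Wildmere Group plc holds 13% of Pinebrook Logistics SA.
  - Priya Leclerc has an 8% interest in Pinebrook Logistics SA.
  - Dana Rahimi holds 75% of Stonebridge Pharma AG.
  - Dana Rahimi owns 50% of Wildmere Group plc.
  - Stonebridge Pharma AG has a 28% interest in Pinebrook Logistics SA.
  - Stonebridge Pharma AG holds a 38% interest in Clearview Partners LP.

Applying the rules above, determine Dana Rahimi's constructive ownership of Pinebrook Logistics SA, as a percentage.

49%

By spousal attribution (R3), Dana Rahimi is treated as also owning Priya Leclerc's interest in Stonebridge Pharma AG, giving 75% + 25% = 100%.
By spousal attribution (R3), Dana Rahimi is treated as also owning Priya Leclerc's interest in Wildmere Group plc, giving 50% + 50% = 100%.
By spousal attribution (R3), Dana Rahimi is treated as owning Priya Leclerc's 8% interest in Pinebrook Logistics SA.
Chain via Stonebridge Pharma AG (R1): 100% × 28% = 28% of Pinebrook Logistics SA.
Chain via Wildmere Group plc (R1): 100% × 13% = 13% of Pinebrook Logistics SA.
Direct interest in Pinebrook Logistics SA: 8%.
Aggregating (R2): 28% + 13% + 8% = 49%.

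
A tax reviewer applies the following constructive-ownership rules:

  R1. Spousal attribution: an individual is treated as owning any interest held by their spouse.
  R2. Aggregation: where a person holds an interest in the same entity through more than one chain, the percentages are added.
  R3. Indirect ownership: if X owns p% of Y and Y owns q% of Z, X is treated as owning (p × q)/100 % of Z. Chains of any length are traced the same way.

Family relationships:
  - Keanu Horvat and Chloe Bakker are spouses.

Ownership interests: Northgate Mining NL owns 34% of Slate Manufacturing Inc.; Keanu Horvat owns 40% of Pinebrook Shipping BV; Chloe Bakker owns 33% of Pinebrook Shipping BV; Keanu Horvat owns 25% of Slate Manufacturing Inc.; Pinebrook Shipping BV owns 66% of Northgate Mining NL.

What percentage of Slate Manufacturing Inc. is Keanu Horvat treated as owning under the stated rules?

By spousal attribution (R1), Keanu Horvat is treated as also owning Chloe Bakker's interest in Pinebrook Shipping BV, giving 40% + 33% = 73%.
Chain via Pinebrook Shipping BV → Northgate Mining NL (R3): 73% × 66% × 34% = 16.3812% of Slate Manufacturing Inc.
Direct interest in Slate Manufacturing Inc: 25%.
Aggregating (R2): 16.3812% + 25% = 41.3812%.

41.3812%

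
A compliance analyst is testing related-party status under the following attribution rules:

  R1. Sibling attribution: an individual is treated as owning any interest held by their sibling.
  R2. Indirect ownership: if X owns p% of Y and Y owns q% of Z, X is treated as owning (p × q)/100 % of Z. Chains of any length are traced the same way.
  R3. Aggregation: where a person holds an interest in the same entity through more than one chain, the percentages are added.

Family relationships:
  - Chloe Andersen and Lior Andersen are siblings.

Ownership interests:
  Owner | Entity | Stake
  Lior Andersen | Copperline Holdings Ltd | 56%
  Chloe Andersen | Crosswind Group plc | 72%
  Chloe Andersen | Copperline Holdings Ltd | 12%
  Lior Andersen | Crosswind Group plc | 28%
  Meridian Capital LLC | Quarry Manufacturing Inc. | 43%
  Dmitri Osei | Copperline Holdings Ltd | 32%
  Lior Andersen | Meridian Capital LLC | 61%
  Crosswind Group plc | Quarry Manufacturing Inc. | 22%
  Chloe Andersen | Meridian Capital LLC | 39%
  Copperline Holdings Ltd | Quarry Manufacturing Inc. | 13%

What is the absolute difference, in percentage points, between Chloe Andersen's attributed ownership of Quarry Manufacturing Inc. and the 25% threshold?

48.84

By sibling attribution (R1), Chloe Andersen is treated as also owning Lior Andersen's interest in Crosswind Group plc, giving 72% + 28% = 100%.
By sibling attribution (R1), Chloe Andersen is treated as also owning Lior Andersen's interest in Copperline Holdings Ltd, giving 12% + 56% = 68%.
By sibling attribution (R1), Chloe Andersen is treated as also owning Lior Andersen's interest in Meridian Capital LLC, giving 39% + 61% = 100%.
Chain via Crosswind Group plc (R2): 100% × 22% = 22% of Quarry Manufacturing Inc.
Chain via Copperline Holdings Ltd (R2): 68% × 13% = 8.84% of Quarry Manufacturing Inc.
Chain via Meridian Capital LLC (R2): 100% × 43% = 43% of Quarry Manufacturing Inc.
Aggregating (R3): 22% + 8.84% + 43% = 73.84%.
73.84% exceeds the 25% threshold by 48.84 percentage points.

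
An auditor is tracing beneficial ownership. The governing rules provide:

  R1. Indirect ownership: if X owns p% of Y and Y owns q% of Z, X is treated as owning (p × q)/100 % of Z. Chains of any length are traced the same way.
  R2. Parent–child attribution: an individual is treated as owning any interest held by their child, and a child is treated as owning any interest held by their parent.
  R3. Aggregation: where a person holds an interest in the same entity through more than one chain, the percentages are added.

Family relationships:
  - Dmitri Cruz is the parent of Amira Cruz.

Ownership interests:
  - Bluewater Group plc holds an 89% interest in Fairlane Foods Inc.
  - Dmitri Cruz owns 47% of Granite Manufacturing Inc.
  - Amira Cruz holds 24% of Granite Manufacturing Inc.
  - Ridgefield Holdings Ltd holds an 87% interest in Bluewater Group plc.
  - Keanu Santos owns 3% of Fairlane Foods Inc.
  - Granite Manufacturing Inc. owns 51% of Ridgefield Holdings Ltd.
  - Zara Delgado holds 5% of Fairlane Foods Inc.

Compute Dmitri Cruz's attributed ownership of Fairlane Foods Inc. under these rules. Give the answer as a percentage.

By parent–child attribution (R2), Dmitri Cruz is treated as also owning Amira Cruz's interest in Granite Manufacturing Inc, giving 47% + 24% = 71%.
Chain via Granite Manufacturing Inc. → Ridgefield Holdings Ltd → Bluewater Group plc (R1): 71% × 51% × 87% × 89% = 28.037403% of Fairlane Foods Inc.

28.037403%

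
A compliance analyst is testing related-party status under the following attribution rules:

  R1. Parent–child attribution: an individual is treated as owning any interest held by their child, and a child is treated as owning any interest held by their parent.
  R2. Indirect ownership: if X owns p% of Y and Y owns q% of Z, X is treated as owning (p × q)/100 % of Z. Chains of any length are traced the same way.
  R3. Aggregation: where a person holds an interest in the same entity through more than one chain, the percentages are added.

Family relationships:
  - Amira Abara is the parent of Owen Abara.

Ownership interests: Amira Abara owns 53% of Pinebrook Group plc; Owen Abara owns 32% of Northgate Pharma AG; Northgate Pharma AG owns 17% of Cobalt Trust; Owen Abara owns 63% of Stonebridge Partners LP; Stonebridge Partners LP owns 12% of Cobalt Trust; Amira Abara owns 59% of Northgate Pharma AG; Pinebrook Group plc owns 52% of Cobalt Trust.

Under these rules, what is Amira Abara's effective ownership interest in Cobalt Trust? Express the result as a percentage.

By parent–child attribution (R1), Amira Abara is treated as also owning Owen Abara's interest in Northgate Pharma AG, giving 59% + 32% = 91%.
By parent–child attribution (R1), Amira Abara is treated as owning Owen Abara's 63% interest in Stonebridge Partners LP.
Chain via Pinebrook Group plc (R2): 53% × 52% = 27.56% of Cobalt Trust.
Chain via Northgate Pharma AG (R2): 91% × 17% = 15.47% of Cobalt Trust.
Chain via Stonebridge Partners LP (R2): 63% × 12% = 7.56% of Cobalt Trust.
Aggregating (R3): 27.56% + 15.47% + 7.56% = 50.59%.

50.59%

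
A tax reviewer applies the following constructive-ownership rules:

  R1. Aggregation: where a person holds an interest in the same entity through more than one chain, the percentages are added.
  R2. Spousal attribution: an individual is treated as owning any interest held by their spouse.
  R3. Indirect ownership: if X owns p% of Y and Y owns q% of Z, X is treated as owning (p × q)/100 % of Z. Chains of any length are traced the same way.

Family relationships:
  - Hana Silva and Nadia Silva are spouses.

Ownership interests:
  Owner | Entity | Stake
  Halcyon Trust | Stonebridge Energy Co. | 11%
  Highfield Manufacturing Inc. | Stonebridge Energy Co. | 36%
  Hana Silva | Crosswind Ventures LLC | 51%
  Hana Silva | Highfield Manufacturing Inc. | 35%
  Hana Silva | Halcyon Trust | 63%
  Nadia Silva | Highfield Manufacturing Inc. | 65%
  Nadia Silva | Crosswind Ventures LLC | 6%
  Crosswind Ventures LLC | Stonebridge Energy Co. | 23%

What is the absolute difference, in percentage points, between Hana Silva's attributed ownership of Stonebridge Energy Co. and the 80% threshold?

23.96

By spousal attribution (R2), Hana Silva is treated as also owning Nadia Silva's interest in Highfield Manufacturing Inc, giving 35% + 65% = 100%.
By spousal attribution (R2), Hana Silva is treated as also owning Nadia Silva's interest in Crosswind Ventures LLC, giving 51% + 6% = 57%.
Chain via Highfield Manufacturing Inc. (R3): 100% × 36% = 36% of Stonebridge Energy Co.
Chain via Halcyon Trust (R3): 63% × 11% = 6.93% of Stonebridge Energy Co.
Chain via Crosswind Ventures LLC (R3): 57% × 23% = 13.11% of Stonebridge Energy Co.
Aggregating (R1): 36% + 6.93% + 13.11% = 56.04%.
56.04% falls short of the 80% threshold by 23.96 percentage points.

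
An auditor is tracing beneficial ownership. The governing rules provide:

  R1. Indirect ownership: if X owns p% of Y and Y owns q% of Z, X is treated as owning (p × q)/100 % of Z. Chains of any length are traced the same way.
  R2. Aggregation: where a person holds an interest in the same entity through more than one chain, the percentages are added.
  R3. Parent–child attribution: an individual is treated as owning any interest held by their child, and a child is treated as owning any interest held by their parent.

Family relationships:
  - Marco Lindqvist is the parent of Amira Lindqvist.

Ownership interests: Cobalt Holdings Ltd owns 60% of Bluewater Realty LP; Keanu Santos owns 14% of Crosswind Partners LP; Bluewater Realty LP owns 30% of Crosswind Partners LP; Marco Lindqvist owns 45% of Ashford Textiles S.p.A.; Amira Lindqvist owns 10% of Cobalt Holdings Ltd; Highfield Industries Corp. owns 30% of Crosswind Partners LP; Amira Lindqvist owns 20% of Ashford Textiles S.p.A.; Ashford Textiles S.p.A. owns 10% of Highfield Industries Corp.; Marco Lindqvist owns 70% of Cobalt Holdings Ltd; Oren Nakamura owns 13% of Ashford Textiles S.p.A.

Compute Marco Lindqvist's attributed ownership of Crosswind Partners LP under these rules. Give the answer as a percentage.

By parent–child attribution (R3), Marco Lindqvist is treated as also owning Amira Lindqvist's interest in Ashford Textiles S.p.A, giving 45% + 20% = 65%.
By parent–child attribution (R3), Marco Lindqvist is treated as also owning Amira Lindqvist's interest in Cobalt Holdings Ltd, giving 70% + 10% = 80%.
Chain via Ashford Textiles S.p.A. → Highfield Industries Corp. (R1): 65% × 10% × 30% = 1.95% of Crosswind Partners LP.
Chain via Cobalt Holdings Ltd → Bluewater Realty LP (R1): 80% × 60% × 30% = 14.4% of Crosswind Partners LP.
Aggregating (R2): 1.95% + 14.4% = 16.35%.

16.35%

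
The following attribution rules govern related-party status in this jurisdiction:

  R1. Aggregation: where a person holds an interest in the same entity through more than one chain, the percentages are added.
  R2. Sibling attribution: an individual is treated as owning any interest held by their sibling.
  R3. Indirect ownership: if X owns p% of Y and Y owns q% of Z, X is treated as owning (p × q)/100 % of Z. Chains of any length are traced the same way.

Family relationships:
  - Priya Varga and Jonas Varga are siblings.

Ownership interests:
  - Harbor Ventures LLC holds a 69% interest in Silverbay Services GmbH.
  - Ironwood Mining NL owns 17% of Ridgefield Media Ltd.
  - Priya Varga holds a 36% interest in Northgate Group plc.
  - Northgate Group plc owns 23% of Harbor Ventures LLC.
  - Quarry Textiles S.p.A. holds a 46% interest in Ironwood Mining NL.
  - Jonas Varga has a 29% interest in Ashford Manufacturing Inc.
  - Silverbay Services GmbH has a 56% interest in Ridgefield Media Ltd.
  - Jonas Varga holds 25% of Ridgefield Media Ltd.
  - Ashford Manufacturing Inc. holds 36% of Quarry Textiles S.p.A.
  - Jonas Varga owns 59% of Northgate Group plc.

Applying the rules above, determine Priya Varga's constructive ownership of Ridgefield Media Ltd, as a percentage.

By sibling attribution (R2), Priya Varga is treated as also owning Jonas Varga's interest in Northgate Group plc, giving 36% + 59% = 95%.
By sibling attribution (R2), Priya Varga is treated as owning Jonas Varga's 29% interest in Ashford Manufacturing Inc.
By sibling attribution (R2), Priya Varga is treated as owning Jonas Varga's 25% interest in Ridgefield Media Ltd.
Chain via Northgate Group plc → Harbor Ventures LLC → Silverbay Services GmbH (R3): 95% × 23% × 69% × 56% = 8.44284% of Ridgefield Media Ltd.
Chain via Ashford Manufacturing Inc. → Quarry Textiles S.p.A. → Ironwood Mining NL (R3): 29% × 36% × 46% × 17% = 0.816408% of Ridgefield Media Ltd.
Direct interest in Ridgefield Media Ltd: 25%.
Aggregating (R1): 8.44284% + 0.816408% + 25% = 34.259248%.

34.259248%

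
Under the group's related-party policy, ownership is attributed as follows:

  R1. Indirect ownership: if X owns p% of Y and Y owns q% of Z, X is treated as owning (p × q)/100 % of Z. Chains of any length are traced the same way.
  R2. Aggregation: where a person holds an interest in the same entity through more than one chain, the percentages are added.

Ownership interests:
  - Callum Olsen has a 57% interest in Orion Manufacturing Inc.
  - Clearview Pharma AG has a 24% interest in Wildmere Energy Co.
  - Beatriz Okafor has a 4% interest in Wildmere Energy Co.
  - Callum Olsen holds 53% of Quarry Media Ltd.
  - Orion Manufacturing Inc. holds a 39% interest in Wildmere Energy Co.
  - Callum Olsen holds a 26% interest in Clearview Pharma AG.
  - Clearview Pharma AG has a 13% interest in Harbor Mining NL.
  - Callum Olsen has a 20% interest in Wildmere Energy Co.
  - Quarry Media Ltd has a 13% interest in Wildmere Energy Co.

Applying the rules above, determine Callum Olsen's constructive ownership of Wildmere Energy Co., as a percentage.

55.36%

Chain via Quarry Media Ltd (R1): 53% × 13% = 6.89% of Wildmere Energy Co.
Chain via Clearview Pharma AG (R1): 26% × 24% = 6.24% of Wildmere Energy Co.
Chain via Orion Manufacturing Inc. (R1): 57% × 39% = 22.23% of Wildmere Energy Co.
Direct interest in Wildmere Energy Co: 20%.
Aggregating (R2): 6.89% + 6.24% + 22.23% + 20% = 55.36%.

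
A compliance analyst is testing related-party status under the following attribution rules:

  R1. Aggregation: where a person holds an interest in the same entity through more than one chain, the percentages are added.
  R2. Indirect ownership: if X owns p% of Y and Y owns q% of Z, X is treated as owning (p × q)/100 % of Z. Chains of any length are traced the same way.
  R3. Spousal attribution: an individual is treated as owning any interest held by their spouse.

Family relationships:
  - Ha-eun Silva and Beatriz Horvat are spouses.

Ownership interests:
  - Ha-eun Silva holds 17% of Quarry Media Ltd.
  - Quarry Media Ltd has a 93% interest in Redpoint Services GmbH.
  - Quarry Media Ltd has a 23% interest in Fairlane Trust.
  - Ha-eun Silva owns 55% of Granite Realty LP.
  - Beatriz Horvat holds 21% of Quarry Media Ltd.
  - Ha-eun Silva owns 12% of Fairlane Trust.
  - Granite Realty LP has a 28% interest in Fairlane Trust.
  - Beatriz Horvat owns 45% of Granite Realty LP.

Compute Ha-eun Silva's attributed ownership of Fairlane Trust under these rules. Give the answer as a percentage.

48.74%

By spousal attribution (R3), Ha-eun Silva is treated as also owning Beatriz Horvat's interest in Quarry Media Ltd, giving 17% + 21% = 38%.
By spousal attribution (R3), Ha-eun Silva is treated as also owning Beatriz Horvat's interest in Granite Realty LP, giving 55% + 45% = 100%.
Chain via Quarry Media Ltd (R2): 38% × 23% = 8.74% of Fairlane Trust.
Chain via Granite Realty LP (R2): 100% × 28% = 28% of Fairlane Trust.
Direct interest in Fairlane Trust: 12%.
Aggregating (R1): 8.74% + 28% + 12% = 48.74%.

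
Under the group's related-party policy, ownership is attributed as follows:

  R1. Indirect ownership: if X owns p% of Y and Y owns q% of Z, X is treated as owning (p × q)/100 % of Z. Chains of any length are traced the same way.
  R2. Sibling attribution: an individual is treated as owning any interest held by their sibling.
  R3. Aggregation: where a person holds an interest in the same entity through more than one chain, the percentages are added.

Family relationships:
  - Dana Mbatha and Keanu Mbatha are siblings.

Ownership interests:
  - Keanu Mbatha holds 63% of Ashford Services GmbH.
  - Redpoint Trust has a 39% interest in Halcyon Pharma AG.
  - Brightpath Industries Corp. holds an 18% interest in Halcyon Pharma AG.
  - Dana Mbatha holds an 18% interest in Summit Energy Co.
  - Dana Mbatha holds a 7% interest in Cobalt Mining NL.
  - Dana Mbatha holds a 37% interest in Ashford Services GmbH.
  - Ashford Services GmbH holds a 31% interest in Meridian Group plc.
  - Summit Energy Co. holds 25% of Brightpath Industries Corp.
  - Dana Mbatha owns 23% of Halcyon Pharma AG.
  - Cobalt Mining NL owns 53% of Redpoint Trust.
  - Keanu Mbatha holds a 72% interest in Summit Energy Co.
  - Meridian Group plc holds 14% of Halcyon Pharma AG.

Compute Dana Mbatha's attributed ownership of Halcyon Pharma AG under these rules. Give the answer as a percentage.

32.8369%

By sibling attribution (R2), Dana Mbatha is treated as also owning Keanu Mbatha's interest in Ashford Services GmbH, giving 37% + 63% = 100%.
By sibling attribution (R2), Dana Mbatha is treated as also owning Keanu Mbatha's interest in Summit Energy Co, giving 18% + 72% = 90%.
Chain via Cobalt Mining NL → Redpoint Trust (R1): 7% × 53% × 39% = 1.4469% of Halcyon Pharma AG.
Chain via Ashford Services GmbH → Meridian Group plc (R1): 100% × 31% × 14% = 4.34% of Halcyon Pharma AG.
Chain via Summit Energy Co. → Brightpath Industries Corp. (R1): 90% × 25% × 18% = 4.05% of Halcyon Pharma AG.
Direct interest in Halcyon Pharma AG: 23%.
Aggregating (R3): 1.4469% + 4.34% + 4.05% + 23% = 32.8369%.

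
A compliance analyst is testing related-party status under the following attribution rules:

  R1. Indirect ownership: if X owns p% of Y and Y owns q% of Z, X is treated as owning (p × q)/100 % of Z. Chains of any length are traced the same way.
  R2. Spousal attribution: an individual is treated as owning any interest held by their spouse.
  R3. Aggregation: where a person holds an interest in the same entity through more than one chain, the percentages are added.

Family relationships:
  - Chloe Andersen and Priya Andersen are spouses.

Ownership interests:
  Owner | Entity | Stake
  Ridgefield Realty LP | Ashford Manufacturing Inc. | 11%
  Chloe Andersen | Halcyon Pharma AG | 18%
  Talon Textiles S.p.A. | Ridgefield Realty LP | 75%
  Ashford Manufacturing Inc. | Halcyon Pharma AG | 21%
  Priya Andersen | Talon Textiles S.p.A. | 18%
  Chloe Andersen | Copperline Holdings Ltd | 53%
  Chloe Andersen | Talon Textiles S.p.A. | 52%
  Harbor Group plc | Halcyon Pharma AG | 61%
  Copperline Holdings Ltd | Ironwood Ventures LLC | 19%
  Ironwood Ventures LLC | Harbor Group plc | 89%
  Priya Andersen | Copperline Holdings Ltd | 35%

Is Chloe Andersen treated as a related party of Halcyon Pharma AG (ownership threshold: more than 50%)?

No

By spousal attribution (R2), Chloe Andersen is treated as also owning Priya Andersen's interest in Talon Textiles S.p.A, giving 52% + 18% = 70%.
By spousal attribution (R2), Chloe Andersen is treated as also owning Priya Andersen's interest in Copperline Holdings Ltd, giving 53% + 35% = 88%.
Chain via Talon Textiles S.p.A. → Ridgefield Realty LP → Ashford Manufacturing Inc. (R1): 70% × 75% × 11% × 21% = 1.21275% of Halcyon Pharma AG.
Chain via Copperline Holdings Ltd → Ironwood Ventures LLC → Harbor Group plc (R1): 88% × 19% × 89% × 61% = 9.077288% of Halcyon Pharma AG.
Direct interest in Halcyon Pharma AG: 18%.
Aggregating (R3): 1.21275% + 9.077288% + 18% = 28.290038%.
28.290038% does not exceed the 50% threshold, so Chloe is not a related party to Halcyon Pharma AG.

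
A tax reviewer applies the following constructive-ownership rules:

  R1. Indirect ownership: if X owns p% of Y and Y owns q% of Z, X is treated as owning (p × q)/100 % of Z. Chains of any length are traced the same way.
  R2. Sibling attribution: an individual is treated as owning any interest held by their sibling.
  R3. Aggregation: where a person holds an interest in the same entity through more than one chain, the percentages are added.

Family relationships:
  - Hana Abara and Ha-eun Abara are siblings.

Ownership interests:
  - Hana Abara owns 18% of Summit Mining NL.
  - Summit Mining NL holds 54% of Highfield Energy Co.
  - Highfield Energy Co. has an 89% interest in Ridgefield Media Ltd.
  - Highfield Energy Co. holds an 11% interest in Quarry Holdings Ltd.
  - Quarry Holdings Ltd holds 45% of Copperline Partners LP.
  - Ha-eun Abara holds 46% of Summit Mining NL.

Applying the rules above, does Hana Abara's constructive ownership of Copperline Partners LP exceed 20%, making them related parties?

By sibling attribution (R2), Hana Abara is treated as also owning Ha-eun Abara's interest in Summit Mining NL, giving 18% + 46% = 64%.
Chain via Summit Mining NL → Highfield Energy Co. → Quarry Holdings Ltd (R1): 64% × 54% × 11% × 45% = 1.71072% of Copperline Partners LP.
1.71072% does not exceed the 20% threshold, so Hana is not a related party to Copperline Partners LP.

No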